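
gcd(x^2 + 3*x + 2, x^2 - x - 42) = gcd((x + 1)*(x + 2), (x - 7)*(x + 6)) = 1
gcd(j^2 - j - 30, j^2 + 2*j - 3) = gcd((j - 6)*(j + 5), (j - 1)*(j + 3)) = 1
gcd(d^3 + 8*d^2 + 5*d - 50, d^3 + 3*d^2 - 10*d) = d^2 + 3*d - 10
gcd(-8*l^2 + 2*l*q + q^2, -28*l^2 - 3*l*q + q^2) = 4*l + q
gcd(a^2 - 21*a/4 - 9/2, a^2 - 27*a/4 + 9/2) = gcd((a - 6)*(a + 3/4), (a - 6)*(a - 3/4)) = a - 6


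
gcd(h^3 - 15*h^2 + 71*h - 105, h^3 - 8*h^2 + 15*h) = h^2 - 8*h + 15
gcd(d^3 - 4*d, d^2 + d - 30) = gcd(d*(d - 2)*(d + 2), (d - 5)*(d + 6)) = 1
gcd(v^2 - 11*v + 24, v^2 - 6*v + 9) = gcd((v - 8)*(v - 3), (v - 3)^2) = v - 3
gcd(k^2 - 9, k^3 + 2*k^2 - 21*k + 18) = k - 3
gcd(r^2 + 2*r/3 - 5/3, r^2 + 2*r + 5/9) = r + 5/3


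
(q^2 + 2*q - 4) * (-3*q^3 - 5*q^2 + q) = -3*q^5 - 11*q^4 + 3*q^3 + 22*q^2 - 4*q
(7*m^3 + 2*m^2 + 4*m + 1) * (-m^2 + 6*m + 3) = -7*m^5 + 40*m^4 + 29*m^3 + 29*m^2 + 18*m + 3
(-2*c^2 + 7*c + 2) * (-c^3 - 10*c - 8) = 2*c^5 - 7*c^4 + 18*c^3 - 54*c^2 - 76*c - 16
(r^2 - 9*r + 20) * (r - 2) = r^3 - 11*r^2 + 38*r - 40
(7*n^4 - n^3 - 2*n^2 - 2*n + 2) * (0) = 0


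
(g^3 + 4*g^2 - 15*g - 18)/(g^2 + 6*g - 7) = (g^3 + 4*g^2 - 15*g - 18)/(g^2 + 6*g - 7)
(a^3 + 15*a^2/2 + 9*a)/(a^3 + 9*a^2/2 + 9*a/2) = (a + 6)/(a + 3)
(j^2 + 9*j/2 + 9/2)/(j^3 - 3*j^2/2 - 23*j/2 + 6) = (2*j + 3)/(2*j^2 - 9*j + 4)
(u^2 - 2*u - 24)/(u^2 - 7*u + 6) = (u + 4)/(u - 1)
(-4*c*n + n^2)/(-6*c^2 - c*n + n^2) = n*(4*c - n)/(6*c^2 + c*n - n^2)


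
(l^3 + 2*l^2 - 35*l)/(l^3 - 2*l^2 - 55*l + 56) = l*(l - 5)/(l^2 - 9*l + 8)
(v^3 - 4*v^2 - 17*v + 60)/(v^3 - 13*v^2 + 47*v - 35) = (v^2 + v - 12)/(v^2 - 8*v + 7)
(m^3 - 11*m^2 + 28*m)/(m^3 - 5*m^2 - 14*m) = (m - 4)/(m + 2)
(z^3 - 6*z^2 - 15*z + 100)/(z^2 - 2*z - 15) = (z^2 - z - 20)/(z + 3)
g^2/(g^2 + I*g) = g/(g + I)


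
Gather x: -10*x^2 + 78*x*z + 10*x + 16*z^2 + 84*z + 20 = -10*x^2 + x*(78*z + 10) + 16*z^2 + 84*z + 20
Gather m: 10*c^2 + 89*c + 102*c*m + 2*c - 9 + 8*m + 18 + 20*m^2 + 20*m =10*c^2 + 91*c + 20*m^2 + m*(102*c + 28) + 9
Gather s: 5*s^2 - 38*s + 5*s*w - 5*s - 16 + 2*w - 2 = 5*s^2 + s*(5*w - 43) + 2*w - 18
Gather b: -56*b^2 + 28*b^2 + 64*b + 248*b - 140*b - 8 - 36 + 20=-28*b^2 + 172*b - 24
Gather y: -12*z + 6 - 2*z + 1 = 7 - 14*z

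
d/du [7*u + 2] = 7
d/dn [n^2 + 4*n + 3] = 2*n + 4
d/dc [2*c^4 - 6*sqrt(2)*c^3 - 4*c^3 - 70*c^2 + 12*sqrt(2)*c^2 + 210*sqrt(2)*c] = 8*c^3 - 18*sqrt(2)*c^2 - 12*c^2 - 140*c + 24*sqrt(2)*c + 210*sqrt(2)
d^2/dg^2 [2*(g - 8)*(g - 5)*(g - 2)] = 12*g - 60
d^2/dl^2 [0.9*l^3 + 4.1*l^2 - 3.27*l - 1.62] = 5.4*l + 8.2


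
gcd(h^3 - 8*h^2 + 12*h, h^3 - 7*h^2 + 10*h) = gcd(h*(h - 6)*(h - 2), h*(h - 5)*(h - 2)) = h^2 - 2*h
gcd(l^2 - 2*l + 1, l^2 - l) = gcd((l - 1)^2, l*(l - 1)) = l - 1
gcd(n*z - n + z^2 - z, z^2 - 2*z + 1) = z - 1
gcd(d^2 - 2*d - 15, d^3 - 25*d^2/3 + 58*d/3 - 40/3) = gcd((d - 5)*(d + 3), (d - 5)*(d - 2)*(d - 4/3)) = d - 5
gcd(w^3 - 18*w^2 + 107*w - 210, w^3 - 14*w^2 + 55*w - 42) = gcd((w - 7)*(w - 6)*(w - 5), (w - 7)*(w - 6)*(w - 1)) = w^2 - 13*w + 42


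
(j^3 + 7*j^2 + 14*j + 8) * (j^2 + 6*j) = j^5 + 13*j^4 + 56*j^3 + 92*j^2 + 48*j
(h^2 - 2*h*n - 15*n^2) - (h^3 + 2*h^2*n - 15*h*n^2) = -h^3 - 2*h^2*n + h^2 + 15*h*n^2 - 2*h*n - 15*n^2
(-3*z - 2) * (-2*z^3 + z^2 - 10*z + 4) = 6*z^4 + z^3 + 28*z^2 + 8*z - 8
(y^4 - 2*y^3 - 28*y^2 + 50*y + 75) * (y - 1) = y^5 - 3*y^4 - 26*y^3 + 78*y^2 + 25*y - 75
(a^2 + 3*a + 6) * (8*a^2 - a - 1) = 8*a^4 + 23*a^3 + 44*a^2 - 9*a - 6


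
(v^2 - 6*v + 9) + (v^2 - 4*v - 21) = 2*v^2 - 10*v - 12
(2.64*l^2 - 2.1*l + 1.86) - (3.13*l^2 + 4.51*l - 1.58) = -0.49*l^2 - 6.61*l + 3.44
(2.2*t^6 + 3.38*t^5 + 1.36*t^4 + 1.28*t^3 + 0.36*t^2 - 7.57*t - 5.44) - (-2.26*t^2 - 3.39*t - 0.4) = 2.2*t^6 + 3.38*t^5 + 1.36*t^4 + 1.28*t^3 + 2.62*t^2 - 4.18*t - 5.04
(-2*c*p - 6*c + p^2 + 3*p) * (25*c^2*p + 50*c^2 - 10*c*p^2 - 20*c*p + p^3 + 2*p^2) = -50*c^3*p^2 - 250*c^3*p - 300*c^3 + 45*c^2*p^3 + 225*c^2*p^2 + 270*c^2*p - 12*c*p^4 - 60*c*p^3 - 72*c*p^2 + p^5 + 5*p^4 + 6*p^3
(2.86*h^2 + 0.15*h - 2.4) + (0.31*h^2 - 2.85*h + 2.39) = 3.17*h^2 - 2.7*h - 0.00999999999999979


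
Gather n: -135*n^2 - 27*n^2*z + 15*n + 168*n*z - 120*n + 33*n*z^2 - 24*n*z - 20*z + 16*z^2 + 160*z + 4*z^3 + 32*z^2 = n^2*(-27*z - 135) + n*(33*z^2 + 144*z - 105) + 4*z^3 + 48*z^2 + 140*z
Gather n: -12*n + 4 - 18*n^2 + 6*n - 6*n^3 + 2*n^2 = -6*n^3 - 16*n^2 - 6*n + 4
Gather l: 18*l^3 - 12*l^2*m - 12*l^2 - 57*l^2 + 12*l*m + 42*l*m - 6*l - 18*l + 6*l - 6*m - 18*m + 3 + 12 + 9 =18*l^3 + l^2*(-12*m - 69) + l*(54*m - 18) - 24*m + 24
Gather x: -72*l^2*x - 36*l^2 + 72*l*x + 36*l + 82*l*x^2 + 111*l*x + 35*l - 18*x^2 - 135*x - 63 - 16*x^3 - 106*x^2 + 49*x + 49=-36*l^2 + 71*l - 16*x^3 + x^2*(82*l - 124) + x*(-72*l^2 + 183*l - 86) - 14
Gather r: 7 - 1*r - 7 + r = 0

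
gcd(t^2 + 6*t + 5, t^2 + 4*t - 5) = t + 5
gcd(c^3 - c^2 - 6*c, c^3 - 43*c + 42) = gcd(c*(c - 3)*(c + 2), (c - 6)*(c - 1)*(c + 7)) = 1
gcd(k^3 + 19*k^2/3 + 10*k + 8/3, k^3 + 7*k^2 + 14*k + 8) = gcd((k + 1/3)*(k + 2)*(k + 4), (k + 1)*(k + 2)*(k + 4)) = k^2 + 6*k + 8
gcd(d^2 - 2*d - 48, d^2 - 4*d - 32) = d - 8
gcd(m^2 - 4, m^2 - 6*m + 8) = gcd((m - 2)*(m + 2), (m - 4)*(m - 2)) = m - 2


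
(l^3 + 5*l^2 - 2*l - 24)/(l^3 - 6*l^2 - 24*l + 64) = (l + 3)/(l - 8)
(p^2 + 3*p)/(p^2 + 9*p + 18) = p/(p + 6)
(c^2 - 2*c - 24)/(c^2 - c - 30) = (c + 4)/(c + 5)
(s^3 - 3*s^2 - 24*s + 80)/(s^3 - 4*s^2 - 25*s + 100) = (s - 4)/(s - 5)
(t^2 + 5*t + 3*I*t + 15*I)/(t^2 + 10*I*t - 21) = (t + 5)/(t + 7*I)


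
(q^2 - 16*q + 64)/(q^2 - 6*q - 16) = (q - 8)/(q + 2)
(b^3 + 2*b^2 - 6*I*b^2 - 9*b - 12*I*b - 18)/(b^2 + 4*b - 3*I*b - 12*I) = (b^2 + b*(2 - 3*I) - 6*I)/(b + 4)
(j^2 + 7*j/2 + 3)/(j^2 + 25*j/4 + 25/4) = 2*(2*j^2 + 7*j + 6)/(4*j^2 + 25*j + 25)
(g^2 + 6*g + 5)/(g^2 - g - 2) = (g + 5)/(g - 2)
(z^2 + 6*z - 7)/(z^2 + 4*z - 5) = (z + 7)/(z + 5)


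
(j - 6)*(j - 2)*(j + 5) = j^3 - 3*j^2 - 28*j + 60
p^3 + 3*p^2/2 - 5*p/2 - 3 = (p - 3/2)*(p + 1)*(p + 2)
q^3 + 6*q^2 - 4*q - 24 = (q - 2)*(q + 2)*(q + 6)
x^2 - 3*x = x*(x - 3)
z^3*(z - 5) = z^4 - 5*z^3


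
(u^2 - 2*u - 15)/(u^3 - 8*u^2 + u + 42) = (u^2 - 2*u - 15)/(u^3 - 8*u^2 + u + 42)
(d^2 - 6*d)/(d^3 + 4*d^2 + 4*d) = (d - 6)/(d^2 + 4*d + 4)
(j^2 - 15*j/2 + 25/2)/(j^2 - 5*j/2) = (j - 5)/j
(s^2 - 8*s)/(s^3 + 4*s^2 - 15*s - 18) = s*(s - 8)/(s^3 + 4*s^2 - 15*s - 18)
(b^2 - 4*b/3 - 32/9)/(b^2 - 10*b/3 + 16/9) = (3*b + 4)/(3*b - 2)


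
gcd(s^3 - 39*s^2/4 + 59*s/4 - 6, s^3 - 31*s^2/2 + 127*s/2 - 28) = s - 8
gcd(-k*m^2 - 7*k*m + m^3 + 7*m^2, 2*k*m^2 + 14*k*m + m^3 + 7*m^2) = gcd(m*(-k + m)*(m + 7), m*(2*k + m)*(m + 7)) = m^2 + 7*m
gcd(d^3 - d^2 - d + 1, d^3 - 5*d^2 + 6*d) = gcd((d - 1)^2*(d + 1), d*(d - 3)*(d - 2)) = 1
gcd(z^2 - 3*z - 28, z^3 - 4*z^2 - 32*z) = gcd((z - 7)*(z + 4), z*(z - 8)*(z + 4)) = z + 4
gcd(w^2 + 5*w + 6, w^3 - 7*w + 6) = w + 3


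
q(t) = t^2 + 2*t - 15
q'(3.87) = 9.74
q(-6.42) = 13.38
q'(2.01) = 6.02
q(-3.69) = -8.76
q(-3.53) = -9.60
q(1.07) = -11.72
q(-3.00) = -12.00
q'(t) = 2*t + 2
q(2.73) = -2.09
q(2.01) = -6.94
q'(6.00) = 14.00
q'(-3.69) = -5.38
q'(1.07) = 4.14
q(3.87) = 7.72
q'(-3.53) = -5.06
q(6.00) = 33.00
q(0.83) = -12.65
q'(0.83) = 3.66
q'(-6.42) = -10.84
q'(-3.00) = -4.00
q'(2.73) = 7.46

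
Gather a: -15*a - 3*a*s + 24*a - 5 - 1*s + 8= a*(9 - 3*s) - s + 3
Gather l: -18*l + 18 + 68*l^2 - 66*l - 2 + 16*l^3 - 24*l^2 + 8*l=16*l^3 + 44*l^2 - 76*l + 16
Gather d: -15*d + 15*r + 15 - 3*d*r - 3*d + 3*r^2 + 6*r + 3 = d*(-3*r - 18) + 3*r^2 + 21*r + 18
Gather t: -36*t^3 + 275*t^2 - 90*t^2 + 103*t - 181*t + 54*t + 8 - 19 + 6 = -36*t^3 + 185*t^2 - 24*t - 5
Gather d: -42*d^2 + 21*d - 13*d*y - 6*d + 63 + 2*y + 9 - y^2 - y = -42*d^2 + d*(15 - 13*y) - y^2 + y + 72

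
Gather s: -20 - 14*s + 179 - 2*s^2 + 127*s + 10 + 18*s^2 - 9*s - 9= 16*s^2 + 104*s + 160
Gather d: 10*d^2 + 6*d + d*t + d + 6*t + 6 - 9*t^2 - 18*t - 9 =10*d^2 + d*(t + 7) - 9*t^2 - 12*t - 3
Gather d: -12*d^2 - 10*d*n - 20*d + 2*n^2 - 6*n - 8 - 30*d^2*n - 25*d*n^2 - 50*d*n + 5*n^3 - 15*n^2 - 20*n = d^2*(-30*n - 12) + d*(-25*n^2 - 60*n - 20) + 5*n^3 - 13*n^2 - 26*n - 8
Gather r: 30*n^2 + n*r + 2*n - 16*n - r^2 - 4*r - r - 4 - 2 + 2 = 30*n^2 - 14*n - r^2 + r*(n - 5) - 4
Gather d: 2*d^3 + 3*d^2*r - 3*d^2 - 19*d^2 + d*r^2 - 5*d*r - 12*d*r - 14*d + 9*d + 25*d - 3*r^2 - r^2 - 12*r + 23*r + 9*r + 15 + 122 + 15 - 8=2*d^3 + d^2*(3*r - 22) + d*(r^2 - 17*r + 20) - 4*r^2 + 20*r + 144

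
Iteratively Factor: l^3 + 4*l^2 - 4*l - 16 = (l + 2)*(l^2 + 2*l - 8) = (l - 2)*(l + 2)*(l + 4)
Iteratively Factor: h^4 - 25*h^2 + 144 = (h - 3)*(h^3 + 3*h^2 - 16*h - 48) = (h - 4)*(h - 3)*(h^2 + 7*h + 12) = (h - 4)*(h - 3)*(h + 3)*(h + 4)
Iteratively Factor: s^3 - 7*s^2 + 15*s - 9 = (s - 3)*(s^2 - 4*s + 3) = (s - 3)^2*(s - 1)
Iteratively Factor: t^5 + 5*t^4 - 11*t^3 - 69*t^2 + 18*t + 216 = (t - 3)*(t^4 + 8*t^3 + 13*t^2 - 30*t - 72) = (t - 3)*(t + 3)*(t^3 + 5*t^2 - 2*t - 24) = (t - 3)*(t + 3)*(t + 4)*(t^2 + t - 6) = (t - 3)*(t - 2)*(t + 3)*(t + 4)*(t + 3)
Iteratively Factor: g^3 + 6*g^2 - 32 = (g - 2)*(g^2 + 8*g + 16) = (g - 2)*(g + 4)*(g + 4)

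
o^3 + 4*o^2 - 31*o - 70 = (o - 5)*(o + 2)*(o + 7)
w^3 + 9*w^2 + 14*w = w*(w + 2)*(w + 7)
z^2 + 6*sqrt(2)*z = z*(z + 6*sqrt(2))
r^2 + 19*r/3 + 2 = (r + 1/3)*(r + 6)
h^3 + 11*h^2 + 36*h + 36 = (h + 2)*(h + 3)*(h + 6)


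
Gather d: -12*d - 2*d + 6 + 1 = 7 - 14*d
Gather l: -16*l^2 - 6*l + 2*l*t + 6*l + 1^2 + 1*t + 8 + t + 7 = -16*l^2 + 2*l*t + 2*t + 16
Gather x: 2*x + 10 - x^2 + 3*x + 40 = -x^2 + 5*x + 50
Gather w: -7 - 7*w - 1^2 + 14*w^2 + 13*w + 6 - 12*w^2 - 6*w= 2*w^2 - 2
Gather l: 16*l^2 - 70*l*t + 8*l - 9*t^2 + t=16*l^2 + l*(8 - 70*t) - 9*t^2 + t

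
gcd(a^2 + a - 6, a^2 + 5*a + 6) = a + 3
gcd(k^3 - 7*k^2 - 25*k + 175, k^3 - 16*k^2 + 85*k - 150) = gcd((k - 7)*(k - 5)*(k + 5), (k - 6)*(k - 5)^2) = k - 5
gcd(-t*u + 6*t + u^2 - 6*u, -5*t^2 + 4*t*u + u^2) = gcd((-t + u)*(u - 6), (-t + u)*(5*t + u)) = t - u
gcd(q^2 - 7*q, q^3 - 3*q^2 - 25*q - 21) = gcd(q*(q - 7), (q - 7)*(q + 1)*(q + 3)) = q - 7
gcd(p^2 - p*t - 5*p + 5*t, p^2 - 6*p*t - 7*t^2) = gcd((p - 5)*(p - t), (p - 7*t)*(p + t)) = 1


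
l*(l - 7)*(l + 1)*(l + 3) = l^4 - 3*l^3 - 25*l^2 - 21*l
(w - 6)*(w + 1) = w^2 - 5*w - 6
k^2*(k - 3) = k^3 - 3*k^2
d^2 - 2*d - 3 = (d - 3)*(d + 1)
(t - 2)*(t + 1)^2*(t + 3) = t^4 + 3*t^3 - 3*t^2 - 11*t - 6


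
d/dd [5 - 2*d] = -2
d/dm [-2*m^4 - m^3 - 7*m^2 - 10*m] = -8*m^3 - 3*m^2 - 14*m - 10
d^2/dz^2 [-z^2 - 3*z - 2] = -2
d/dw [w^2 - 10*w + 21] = 2*w - 10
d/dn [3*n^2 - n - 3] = 6*n - 1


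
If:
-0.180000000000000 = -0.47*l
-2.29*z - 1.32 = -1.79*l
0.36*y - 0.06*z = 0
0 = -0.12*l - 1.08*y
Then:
No Solution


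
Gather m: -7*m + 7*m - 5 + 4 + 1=0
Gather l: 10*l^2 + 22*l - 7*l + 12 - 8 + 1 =10*l^2 + 15*l + 5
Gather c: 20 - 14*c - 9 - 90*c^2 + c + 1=-90*c^2 - 13*c + 12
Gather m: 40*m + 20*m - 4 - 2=60*m - 6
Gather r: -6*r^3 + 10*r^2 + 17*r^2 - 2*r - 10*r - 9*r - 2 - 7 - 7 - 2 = -6*r^3 + 27*r^2 - 21*r - 18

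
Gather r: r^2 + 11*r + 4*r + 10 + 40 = r^2 + 15*r + 50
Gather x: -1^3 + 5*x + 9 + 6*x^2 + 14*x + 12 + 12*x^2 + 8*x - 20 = 18*x^2 + 27*x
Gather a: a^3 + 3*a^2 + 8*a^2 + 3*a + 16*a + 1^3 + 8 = a^3 + 11*a^2 + 19*a + 9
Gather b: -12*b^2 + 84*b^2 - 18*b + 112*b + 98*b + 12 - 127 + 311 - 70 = 72*b^2 + 192*b + 126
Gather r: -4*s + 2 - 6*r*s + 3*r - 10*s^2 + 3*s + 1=r*(3 - 6*s) - 10*s^2 - s + 3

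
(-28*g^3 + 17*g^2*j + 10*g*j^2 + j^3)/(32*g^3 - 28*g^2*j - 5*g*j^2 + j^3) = (-7*g - j)/(8*g - j)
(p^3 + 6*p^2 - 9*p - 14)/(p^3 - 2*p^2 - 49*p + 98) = (p + 1)/(p - 7)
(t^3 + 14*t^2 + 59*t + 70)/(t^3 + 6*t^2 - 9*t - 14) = (t^2 + 7*t + 10)/(t^2 - t - 2)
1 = 1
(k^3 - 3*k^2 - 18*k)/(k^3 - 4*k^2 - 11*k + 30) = k*(k - 6)/(k^2 - 7*k + 10)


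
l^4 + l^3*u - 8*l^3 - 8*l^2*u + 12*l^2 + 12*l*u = l*(l - 6)*(l - 2)*(l + u)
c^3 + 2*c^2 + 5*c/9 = c*(c + 1/3)*(c + 5/3)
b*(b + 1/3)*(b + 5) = b^3 + 16*b^2/3 + 5*b/3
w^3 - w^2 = w^2*(w - 1)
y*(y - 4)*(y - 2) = y^3 - 6*y^2 + 8*y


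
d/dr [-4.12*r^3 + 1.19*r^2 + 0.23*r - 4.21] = -12.36*r^2 + 2.38*r + 0.23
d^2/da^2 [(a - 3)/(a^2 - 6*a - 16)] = 2*(3*(3 - a)*(-a^2 + 6*a + 16) - 4*(a - 3)^3)/(-a^2 + 6*a + 16)^3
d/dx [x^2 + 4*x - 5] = 2*x + 4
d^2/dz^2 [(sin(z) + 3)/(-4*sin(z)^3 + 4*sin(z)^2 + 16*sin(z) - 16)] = (2*sin(z)^6 + 14*sin(z)^5 + 3*sin(z)^4 - 46*sin(z)^3 - 51*sin(z)^2 + 56*sin(z) + 76)/(2*(sin(z) - 2)^3*(sin(z) - 1)^2*(sin(z) + 2)^3)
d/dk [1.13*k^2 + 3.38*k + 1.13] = 2.26*k + 3.38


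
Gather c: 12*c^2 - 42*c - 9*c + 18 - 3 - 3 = 12*c^2 - 51*c + 12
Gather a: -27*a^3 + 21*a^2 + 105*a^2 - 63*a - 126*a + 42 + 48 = -27*a^3 + 126*a^2 - 189*a + 90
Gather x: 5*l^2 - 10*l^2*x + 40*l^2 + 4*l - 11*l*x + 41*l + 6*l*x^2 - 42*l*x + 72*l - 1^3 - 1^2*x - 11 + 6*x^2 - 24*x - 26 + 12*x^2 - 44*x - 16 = 45*l^2 + 117*l + x^2*(6*l + 18) + x*(-10*l^2 - 53*l - 69) - 54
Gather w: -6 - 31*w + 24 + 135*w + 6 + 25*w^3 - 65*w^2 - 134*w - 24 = 25*w^3 - 65*w^2 - 30*w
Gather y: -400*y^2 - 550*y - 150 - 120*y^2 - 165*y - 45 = -520*y^2 - 715*y - 195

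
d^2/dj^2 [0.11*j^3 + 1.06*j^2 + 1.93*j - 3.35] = 0.66*j + 2.12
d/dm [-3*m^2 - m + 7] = -6*m - 1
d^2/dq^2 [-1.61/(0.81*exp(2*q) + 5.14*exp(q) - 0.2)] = (-1.61*(1.62*exp(q) + 5.14)*(3.24*exp(q) + 10.28)*exp(q) + (5.2164*exp(q) + 8.2754)*(0.81*exp(2*q) + 5.14*exp(q) - 0.2))*exp(q)/(0.81*exp(2*q) + 5.14*exp(q) - 0.2)^3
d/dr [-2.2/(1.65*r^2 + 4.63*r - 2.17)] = (7.26*r + 10.186)/(1.65*r^2 + 4.63*r - 2.17)^2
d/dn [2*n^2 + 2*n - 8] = 4*n + 2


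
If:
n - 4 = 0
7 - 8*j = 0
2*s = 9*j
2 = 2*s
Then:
No Solution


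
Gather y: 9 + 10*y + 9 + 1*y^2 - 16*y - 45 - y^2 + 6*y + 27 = 0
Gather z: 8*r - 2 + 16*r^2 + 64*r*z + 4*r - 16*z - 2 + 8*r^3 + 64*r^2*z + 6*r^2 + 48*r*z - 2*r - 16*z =8*r^3 + 22*r^2 + 10*r + z*(64*r^2 + 112*r - 32) - 4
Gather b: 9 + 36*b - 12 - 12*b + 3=24*b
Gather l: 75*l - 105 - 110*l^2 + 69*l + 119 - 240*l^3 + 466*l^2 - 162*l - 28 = -240*l^3 + 356*l^2 - 18*l - 14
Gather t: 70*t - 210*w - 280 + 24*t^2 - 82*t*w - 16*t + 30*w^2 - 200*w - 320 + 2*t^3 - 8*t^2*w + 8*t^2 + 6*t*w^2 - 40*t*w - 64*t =2*t^3 + t^2*(32 - 8*w) + t*(6*w^2 - 122*w - 10) + 30*w^2 - 410*w - 600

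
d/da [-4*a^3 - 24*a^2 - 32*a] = -12*a^2 - 48*a - 32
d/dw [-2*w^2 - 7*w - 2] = -4*w - 7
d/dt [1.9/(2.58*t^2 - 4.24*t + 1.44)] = (8.056 - 9.804*t)/(2.58*t^2 - 4.24*t + 1.44)^2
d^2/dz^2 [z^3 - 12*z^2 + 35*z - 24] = 6*z - 24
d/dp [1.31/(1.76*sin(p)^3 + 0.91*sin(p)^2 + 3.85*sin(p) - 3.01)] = (-2.3842*sin(p) + 3.4584*cos(2*p) - 8.5019)*cos(p)/(1.76*sin(p)^3 + 0.91*sin(p)^2 + 3.85*sin(p) - 3.01)^2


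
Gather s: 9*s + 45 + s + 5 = 10*s + 50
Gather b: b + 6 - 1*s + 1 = b - s + 7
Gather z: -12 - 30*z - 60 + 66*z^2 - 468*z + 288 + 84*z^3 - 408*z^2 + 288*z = 84*z^3 - 342*z^2 - 210*z + 216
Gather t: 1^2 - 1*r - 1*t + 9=-r - t + 10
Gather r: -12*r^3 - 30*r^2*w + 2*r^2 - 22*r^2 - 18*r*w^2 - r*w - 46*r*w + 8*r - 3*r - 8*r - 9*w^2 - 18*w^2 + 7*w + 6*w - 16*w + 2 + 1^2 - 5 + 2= -12*r^3 + r^2*(-30*w - 20) + r*(-18*w^2 - 47*w - 3) - 27*w^2 - 3*w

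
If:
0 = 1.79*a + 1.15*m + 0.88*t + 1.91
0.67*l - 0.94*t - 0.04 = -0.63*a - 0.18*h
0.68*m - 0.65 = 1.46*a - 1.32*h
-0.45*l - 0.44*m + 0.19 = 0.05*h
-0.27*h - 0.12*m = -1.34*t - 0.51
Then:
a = -0.90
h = -0.56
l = 0.38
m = 0.11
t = -0.48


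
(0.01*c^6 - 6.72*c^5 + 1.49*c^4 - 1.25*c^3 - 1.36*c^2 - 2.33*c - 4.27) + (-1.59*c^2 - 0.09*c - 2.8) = 0.01*c^6 - 6.72*c^5 + 1.49*c^4 - 1.25*c^3 - 2.95*c^2 - 2.42*c - 7.07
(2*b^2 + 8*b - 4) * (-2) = -4*b^2 - 16*b + 8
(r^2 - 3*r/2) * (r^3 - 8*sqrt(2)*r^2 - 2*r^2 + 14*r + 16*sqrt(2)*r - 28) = r^5 - 8*sqrt(2)*r^4 - 7*r^4/2 + 17*r^3 + 28*sqrt(2)*r^3 - 49*r^2 - 24*sqrt(2)*r^2 + 42*r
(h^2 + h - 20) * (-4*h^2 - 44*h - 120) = -4*h^4 - 48*h^3 - 84*h^2 + 760*h + 2400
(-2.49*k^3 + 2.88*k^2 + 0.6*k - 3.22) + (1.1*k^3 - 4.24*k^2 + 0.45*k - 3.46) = -1.39*k^3 - 1.36*k^2 + 1.05*k - 6.68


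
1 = 1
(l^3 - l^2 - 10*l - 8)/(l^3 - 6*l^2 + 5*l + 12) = (l + 2)/(l - 3)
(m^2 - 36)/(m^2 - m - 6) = (36 - m^2)/(-m^2 + m + 6)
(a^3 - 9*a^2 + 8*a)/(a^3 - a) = (a - 8)/(a + 1)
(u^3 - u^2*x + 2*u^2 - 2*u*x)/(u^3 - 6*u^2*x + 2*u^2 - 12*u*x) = (-u + x)/(-u + 6*x)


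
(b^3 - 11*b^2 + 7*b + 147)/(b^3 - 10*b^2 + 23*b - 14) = (b^2 - 4*b - 21)/(b^2 - 3*b + 2)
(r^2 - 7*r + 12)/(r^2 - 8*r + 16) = (r - 3)/(r - 4)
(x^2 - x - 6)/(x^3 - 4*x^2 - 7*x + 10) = (x - 3)/(x^2 - 6*x + 5)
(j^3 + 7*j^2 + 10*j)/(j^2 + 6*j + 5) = j*(j + 2)/(j + 1)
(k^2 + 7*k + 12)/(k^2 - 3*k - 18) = (k + 4)/(k - 6)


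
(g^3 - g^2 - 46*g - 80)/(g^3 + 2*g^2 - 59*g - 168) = (g^2 + 7*g + 10)/(g^2 + 10*g + 21)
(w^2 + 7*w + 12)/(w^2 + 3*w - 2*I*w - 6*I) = (w + 4)/(w - 2*I)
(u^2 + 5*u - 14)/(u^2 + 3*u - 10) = (u + 7)/(u + 5)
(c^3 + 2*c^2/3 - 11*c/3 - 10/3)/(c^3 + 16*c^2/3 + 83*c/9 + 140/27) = 9*(c^2 - c - 2)/(9*c^2 + 33*c + 28)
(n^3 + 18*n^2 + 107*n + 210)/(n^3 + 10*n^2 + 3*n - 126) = (n + 5)/(n - 3)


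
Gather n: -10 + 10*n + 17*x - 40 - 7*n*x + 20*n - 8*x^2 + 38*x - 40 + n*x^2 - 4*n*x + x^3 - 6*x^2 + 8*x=n*(x^2 - 11*x + 30) + x^3 - 14*x^2 + 63*x - 90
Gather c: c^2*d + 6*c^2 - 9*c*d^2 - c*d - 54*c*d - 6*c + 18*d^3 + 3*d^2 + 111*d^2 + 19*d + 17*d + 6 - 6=c^2*(d + 6) + c*(-9*d^2 - 55*d - 6) + 18*d^3 + 114*d^2 + 36*d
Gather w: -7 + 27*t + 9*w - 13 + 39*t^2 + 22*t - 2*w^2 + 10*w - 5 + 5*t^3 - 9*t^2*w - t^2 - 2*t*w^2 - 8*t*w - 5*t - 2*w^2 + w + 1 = 5*t^3 + 38*t^2 + 44*t + w^2*(-2*t - 4) + w*(-9*t^2 - 8*t + 20) - 24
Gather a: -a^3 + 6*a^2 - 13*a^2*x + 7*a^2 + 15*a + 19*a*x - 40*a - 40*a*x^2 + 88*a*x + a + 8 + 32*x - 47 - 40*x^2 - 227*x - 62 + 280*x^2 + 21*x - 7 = -a^3 + a^2*(13 - 13*x) + a*(-40*x^2 + 107*x - 24) + 240*x^2 - 174*x - 108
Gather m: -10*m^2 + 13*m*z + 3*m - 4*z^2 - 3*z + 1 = -10*m^2 + m*(13*z + 3) - 4*z^2 - 3*z + 1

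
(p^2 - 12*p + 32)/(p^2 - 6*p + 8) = (p - 8)/(p - 2)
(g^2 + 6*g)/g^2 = (g + 6)/g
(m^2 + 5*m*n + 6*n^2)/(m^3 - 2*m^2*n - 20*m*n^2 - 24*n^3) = (m + 3*n)/(m^2 - 4*m*n - 12*n^2)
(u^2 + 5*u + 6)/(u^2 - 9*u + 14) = (u^2 + 5*u + 6)/(u^2 - 9*u + 14)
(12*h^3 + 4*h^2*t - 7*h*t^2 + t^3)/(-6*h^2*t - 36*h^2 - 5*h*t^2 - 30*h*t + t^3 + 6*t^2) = (-2*h + t)/(t + 6)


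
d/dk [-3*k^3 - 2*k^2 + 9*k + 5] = -9*k^2 - 4*k + 9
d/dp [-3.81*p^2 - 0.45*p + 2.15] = -7.62*p - 0.45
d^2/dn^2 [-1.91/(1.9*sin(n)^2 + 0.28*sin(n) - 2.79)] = (27.5804*sin(n)^4 + 3.04836*sin(n)^3 - 0.721216000000005*sin(n)^2 - 4.604628*sin(n) - 20.549308)/(1.9*sin(n)^2 + 0.28*sin(n) - 2.79)^3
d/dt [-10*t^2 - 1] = -20*t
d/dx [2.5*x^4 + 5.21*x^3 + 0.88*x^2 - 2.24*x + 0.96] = 10.0*x^3 + 15.63*x^2 + 1.76*x - 2.24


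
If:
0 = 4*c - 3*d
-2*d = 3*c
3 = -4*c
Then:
No Solution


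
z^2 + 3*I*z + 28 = (z - 4*I)*(z + 7*I)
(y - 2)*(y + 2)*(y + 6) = y^3 + 6*y^2 - 4*y - 24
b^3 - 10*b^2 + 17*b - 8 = (b - 8)*(b - 1)^2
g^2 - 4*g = g*(g - 4)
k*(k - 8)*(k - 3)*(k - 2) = k^4 - 13*k^3 + 46*k^2 - 48*k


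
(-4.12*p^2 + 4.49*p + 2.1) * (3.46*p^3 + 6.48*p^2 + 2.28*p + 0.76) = -14.2552*p^5 - 11.1622*p^4 + 26.9676*p^3 + 20.714*p^2 + 8.2004*p + 1.596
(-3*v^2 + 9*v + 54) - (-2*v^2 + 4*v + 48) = -v^2 + 5*v + 6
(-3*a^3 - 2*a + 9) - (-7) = -3*a^3 - 2*a + 16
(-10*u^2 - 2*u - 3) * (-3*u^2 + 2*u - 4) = 30*u^4 - 14*u^3 + 45*u^2 + 2*u + 12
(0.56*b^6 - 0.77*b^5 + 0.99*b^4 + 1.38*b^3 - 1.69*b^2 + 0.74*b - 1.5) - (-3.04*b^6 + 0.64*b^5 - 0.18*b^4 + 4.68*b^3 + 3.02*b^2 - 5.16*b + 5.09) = 3.6*b^6 - 1.41*b^5 + 1.17*b^4 - 3.3*b^3 - 4.71*b^2 + 5.9*b - 6.59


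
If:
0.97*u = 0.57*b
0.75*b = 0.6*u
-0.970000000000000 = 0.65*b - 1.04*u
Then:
No Solution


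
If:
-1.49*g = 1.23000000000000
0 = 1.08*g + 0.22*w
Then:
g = -0.83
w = 4.05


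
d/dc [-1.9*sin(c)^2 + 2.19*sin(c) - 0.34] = (2.19 - 3.8*sin(c))*cos(c)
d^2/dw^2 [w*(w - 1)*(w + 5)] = 6*w + 8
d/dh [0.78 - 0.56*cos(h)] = 0.56*sin(h)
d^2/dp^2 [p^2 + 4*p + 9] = 2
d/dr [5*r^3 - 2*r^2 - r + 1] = 15*r^2 - 4*r - 1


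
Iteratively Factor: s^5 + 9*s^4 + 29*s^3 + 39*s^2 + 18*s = (s + 1)*(s^4 + 8*s^3 + 21*s^2 + 18*s) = s*(s + 1)*(s^3 + 8*s^2 + 21*s + 18) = s*(s + 1)*(s + 2)*(s^2 + 6*s + 9) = s*(s + 1)*(s + 2)*(s + 3)*(s + 3)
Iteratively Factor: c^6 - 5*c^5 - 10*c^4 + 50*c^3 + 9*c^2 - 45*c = (c + 1)*(c^5 - 6*c^4 - 4*c^3 + 54*c^2 - 45*c) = (c - 3)*(c + 1)*(c^4 - 3*c^3 - 13*c^2 + 15*c) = (c - 3)*(c + 1)*(c + 3)*(c^3 - 6*c^2 + 5*c) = (c - 5)*(c - 3)*(c + 1)*(c + 3)*(c^2 - c) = (c - 5)*(c - 3)*(c - 1)*(c + 1)*(c + 3)*(c)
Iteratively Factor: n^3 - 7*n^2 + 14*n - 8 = (n - 4)*(n^2 - 3*n + 2) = (n - 4)*(n - 2)*(n - 1)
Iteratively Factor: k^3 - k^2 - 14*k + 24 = (k - 2)*(k^2 + k - 12) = (k - 2)*(k + 4)*(k - 3)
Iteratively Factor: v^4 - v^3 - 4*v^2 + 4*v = (v + 2)*(v^3 - 3*v^2 + 2*v) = v*(v + 2)*(v^2 - 3*v + 2) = v*(v - 1)*(v + 2)*(v - 2)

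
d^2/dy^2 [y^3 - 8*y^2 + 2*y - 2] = 6*y - 16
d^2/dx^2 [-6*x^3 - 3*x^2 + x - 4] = -36*x - 6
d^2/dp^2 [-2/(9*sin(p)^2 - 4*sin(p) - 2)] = 4*(-162*sin(p)^4 + 54*sin(p)^3 + 199*sin(p)^2 - 104*sin(p) + 34)/(-9*sin(p)^2 + 4*sin(p) + 2)^3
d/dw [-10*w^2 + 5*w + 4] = 5 - 20*w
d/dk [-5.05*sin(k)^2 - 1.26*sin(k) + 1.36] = -(10.1*sin(k) + 1.26)*cos(k)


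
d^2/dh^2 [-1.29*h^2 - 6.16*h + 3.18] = -2.58000000000000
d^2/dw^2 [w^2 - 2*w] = 2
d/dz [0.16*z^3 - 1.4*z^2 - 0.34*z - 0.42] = 0.48*z^2 - 2.8*z - 0.34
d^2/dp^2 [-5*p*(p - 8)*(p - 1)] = 90 - 30*p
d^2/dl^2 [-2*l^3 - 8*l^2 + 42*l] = -12*l - 16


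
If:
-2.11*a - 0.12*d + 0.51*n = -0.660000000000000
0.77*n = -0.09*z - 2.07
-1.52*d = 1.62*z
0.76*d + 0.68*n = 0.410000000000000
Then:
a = -0.42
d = 2.68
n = -2.39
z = -2.52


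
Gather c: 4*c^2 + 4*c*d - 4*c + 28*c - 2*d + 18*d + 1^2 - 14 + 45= 4*c^2 + c*(4*d + 24) + 16*d + 32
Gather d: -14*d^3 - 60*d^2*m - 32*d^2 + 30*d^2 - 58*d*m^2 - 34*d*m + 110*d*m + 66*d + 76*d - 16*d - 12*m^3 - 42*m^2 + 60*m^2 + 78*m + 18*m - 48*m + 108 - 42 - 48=-14*d^3 + d^2*(-60*m - 2) + d*(-58*m^2 + 76*m + 126) - 12*m^3 + 18*m^2 + 48*m + 18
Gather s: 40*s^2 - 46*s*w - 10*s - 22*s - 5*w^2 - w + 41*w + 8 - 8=40*s^2 + s*(-46*w - 32) - 5*w^2 + 40*w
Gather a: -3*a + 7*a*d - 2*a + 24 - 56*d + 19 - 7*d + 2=a*(7*d - 5) - 63*d + 45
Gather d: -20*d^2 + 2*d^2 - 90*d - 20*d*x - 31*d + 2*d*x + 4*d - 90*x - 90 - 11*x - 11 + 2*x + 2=-18*d^2 + d*(-18*x - 117) - 99*x - 99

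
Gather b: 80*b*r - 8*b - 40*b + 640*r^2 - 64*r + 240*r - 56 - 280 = b*(80*r - 48) + 640*r^2 + 176*r - 336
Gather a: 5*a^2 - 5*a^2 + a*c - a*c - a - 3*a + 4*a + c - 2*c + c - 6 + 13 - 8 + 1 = 0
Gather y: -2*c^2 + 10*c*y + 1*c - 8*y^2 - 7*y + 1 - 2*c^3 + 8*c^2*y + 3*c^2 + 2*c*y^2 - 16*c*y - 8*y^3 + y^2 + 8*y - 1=-2*c^3 + c^2 + c - 8*y^3 + y^2*(2*c - 7) + y*(8*c^2 - 6*c + 1)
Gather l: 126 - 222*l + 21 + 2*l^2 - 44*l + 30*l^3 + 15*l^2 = 30*l^3 + 17*l^2 - 266*l + 147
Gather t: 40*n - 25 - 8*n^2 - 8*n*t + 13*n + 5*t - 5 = -8*n^2 + 53*n + t*(5 - 8*n) - 30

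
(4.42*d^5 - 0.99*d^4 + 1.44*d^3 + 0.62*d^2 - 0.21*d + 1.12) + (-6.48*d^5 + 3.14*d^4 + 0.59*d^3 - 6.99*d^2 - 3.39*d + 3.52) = -2.06*d^5 + 2.15*d^4 + 2.03*d^3 - 6.37*d^2 - 3.6*d + 4.64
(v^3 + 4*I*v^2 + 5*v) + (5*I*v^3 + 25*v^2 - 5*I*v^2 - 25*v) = v^3 + 5*I*v^3 + 25*v^2 - I*v^2 - 20*v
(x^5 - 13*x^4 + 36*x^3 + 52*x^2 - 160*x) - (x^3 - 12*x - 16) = x^5 - 13*x^4 + 35*x^3 + 52*x^2 - 148*x + 16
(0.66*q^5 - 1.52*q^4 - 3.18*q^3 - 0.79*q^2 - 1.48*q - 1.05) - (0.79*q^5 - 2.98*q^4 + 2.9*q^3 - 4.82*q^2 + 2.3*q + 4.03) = -0.13*q^5 + 1.46*q^4 - 6.08*q^3 + 4.03*q^2 - 3.78*q - 5.08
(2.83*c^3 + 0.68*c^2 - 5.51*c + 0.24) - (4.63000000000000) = 2.83*c^3 + 0.68*c^2 - 5.51*c - 4.39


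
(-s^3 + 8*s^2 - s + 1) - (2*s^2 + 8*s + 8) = -s^3 + 6*s^2 - 9*s - 7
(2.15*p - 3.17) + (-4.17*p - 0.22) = -2.02*p - 3.39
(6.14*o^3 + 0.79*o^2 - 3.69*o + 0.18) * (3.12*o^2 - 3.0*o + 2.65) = 19.1568*o^5 - 15.9552*o^4 + 2.3882*o^3 + 13.7251*o^2 - 10.3185*o + 0.477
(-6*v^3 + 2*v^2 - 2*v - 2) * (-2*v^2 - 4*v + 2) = 12*v^5 + 20*v^4 - 16*v^3 + 16*v^2 + 4*v - 4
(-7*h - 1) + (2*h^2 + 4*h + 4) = 2*h^2 - 3*h + 3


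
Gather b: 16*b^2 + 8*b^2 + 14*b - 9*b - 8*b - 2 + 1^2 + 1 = 24*b^2 - 3*b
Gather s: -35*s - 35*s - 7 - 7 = -70*s - 14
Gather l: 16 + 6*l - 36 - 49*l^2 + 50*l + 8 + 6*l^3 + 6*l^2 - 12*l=6*l^3 - 43*l^2 + 44*l - 12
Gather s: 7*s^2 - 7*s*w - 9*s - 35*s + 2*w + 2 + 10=7*s^2 + s*(-7*w - 44) + 2*w + 12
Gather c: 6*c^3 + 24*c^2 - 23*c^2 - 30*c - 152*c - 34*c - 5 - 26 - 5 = 6*c^3 + c^2 - 216*c - 36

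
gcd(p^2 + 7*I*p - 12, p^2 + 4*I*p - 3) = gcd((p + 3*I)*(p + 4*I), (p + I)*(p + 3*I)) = p + 3*I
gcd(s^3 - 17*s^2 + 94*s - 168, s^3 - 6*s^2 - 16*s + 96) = s^2 - 10*s + 24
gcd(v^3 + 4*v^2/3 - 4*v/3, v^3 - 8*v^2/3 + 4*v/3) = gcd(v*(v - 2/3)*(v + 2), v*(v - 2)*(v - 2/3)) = v^2 - 2*v/3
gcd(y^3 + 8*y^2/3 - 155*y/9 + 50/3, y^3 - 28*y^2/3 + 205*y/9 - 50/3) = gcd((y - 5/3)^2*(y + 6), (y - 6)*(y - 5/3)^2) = y^2 - 10*y/3 + 25/9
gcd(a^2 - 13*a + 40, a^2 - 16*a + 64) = a - 8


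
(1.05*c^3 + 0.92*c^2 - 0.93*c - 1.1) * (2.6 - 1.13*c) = -1.1865*c^4 + 1.6904*c^3 + 3.4429*c^2 - 1.175*c - 2.86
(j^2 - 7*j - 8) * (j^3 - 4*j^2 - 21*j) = j^5 - 11*j^4 - j^3 + 179*j^2 + 168*j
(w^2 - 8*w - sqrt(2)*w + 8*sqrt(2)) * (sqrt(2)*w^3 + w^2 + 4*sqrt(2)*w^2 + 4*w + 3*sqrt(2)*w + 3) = sqrt(2)*w^5 - 4*sqrt(2)*w^4 - w^4 - 30*sqrt(2)*w^3 + 4*w^3 - 20*sqrt(2)*w^2 + 29*w^2 + 24*w + 29*sqrt(2)*w + 24*sqrt(2)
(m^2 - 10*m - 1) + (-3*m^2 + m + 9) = -2*m^2 - 9*m + 8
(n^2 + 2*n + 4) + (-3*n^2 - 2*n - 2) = 2 - 2*n^2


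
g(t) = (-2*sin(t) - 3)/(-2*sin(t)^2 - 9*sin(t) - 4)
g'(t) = (4*sin(t)*cos(t) + 9*cos(t))*(-2*sin(t) - 3)/(-2*sin(t)^2 - 9*sin(t) - 4)^2 - 2*cos(t)/(-2*sin(t)^2 - 9*sin(t) - 4)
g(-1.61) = -0.33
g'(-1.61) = 0.05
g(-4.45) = 0.34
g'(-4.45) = 0.04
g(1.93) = 0.34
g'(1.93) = 0.06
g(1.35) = 0.34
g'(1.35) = -0.04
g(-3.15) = 0.74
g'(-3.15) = 1.15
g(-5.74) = 0.44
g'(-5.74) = -0.27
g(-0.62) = -3.32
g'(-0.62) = -35.46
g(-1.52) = -0.33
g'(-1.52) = -0.06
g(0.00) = 0.75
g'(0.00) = -1.19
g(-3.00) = 0.98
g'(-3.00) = 2.24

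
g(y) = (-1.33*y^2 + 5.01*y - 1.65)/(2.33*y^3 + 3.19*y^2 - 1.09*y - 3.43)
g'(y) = (5.01 - 2.66*y)/(2.33*y^3 + 3.19*y^2 - 1.09*y - 3.43) + (-6.99*y^2 - 6.38*y + 1.09)*(-1.33*y^2 + 5.01*y - 1.65)/(2.33*y^3 + 3.19*y^2 - 1.09*y - 3.43)^2 = (3.0989*y^4 - 23.3466*y^3 - 2.9987*y^2 + 19.6508*y - 18.9828)/(5.4289*y^6 + 14.8654*y^5 + 5.0967*y^4 - 22.938*y^3 - 20.6953*y^2 + 7.4774*y + 11.7649)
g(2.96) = 0.02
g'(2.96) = -0.05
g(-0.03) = 0.53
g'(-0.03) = -1.70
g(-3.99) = 0.44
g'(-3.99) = 0.23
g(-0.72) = 3.20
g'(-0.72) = -7.26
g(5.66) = -0.03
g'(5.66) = -0.00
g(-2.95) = 0.87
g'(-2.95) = 0.70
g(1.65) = 0.22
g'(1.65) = -0.40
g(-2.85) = 0.94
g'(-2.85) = 0.80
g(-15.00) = 0.05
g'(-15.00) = 0.00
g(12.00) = -0.03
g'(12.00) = 0.00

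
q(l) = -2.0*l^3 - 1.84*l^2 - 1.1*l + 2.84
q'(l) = -6.0*l^2 - 3.68*l - 1.1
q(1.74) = -15.18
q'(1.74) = -25.67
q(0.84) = -0.57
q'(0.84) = -8.42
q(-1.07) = 4.36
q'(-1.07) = -4.03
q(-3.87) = 95.46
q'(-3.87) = -76.72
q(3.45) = -104.98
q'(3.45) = -85.21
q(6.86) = -736.95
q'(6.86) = -308.70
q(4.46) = -216.10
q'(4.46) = -136.86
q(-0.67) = 3.35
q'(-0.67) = -1.33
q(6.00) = -502.00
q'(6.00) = -239.18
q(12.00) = -3731.32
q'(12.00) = -909.26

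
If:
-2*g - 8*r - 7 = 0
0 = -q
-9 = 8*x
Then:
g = -4*r - 7/2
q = 0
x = -9/8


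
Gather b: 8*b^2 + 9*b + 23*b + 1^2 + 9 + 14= 8*b^2 + 32*b + 24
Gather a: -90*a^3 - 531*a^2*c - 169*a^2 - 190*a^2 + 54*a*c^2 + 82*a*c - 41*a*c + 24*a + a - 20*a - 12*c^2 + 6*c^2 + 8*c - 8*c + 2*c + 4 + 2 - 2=-90*a^3 + a^2*(-531*c - 359) + a*(54*c^2 + 41*c + 5) - 6*c^2 + 2*c + 4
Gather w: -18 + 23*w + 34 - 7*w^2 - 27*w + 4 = -7*w^2 - 4*w + 20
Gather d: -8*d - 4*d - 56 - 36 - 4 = -12*d - 96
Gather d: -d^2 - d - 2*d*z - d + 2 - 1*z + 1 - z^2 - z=-d^2 + d*(-2*z - 2) - z^2 - 2*z + 3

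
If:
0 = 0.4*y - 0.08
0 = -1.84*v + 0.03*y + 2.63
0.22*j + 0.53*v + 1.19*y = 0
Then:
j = -4.53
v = 1.43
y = 0.20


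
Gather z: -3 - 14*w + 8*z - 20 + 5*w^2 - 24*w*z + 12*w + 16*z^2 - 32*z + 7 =5*w^2 - 2*w + 16*z^2 + z*(-24*w - 24) - 16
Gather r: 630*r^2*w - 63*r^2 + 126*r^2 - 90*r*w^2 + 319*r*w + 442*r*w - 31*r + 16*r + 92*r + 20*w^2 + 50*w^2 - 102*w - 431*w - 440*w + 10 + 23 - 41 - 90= r^2*(630*w + 63) + r*(-90*w^2 + 761*w + 77) + 70*w^2 - 973*w - 98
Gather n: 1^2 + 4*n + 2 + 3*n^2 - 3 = 3*n^2 + 4*n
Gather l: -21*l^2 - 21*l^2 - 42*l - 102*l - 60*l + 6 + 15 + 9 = -42*l^2 - 204*l + 30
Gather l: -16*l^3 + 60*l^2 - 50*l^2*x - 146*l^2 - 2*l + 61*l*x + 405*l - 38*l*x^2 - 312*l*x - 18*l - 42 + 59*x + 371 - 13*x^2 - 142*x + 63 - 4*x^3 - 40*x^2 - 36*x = -16*l^3 + l^2*(-50*x - 86) + l*(-38*x^2 - 251*x + 385) - 4*x^3 - 53*x^2 - 119*x + 392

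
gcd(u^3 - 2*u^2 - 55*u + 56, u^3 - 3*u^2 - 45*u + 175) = u + 7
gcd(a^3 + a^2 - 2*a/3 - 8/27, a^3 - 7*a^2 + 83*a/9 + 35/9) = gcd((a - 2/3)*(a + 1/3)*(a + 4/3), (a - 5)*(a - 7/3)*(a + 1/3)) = a + 1/3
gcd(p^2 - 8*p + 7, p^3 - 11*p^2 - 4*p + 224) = p - 7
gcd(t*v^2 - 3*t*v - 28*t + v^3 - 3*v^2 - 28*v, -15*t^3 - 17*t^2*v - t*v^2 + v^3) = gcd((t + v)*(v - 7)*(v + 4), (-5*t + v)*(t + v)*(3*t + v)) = t + v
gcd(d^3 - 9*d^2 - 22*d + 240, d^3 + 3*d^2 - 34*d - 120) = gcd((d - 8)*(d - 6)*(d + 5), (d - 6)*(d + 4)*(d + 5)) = d^2 - d - 30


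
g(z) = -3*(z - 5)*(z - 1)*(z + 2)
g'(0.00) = 21.00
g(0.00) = -30.00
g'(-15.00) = -2364.00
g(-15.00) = 12480.00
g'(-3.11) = -140.69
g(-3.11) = 111.00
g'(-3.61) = -182.93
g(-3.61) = 191.71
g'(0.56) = 31.62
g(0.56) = -15.00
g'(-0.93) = -9.10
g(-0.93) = -36.74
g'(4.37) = -45.99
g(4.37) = 40.57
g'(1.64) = 36.15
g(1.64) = 23.48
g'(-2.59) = -101.53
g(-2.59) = 48.23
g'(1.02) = 36.12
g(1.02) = 0.72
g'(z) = -3*(z - 5)*(z - 1) - 3*(z - 5)*(z + 2) - 3*(z - 1)*(z + 2) = -9*z^2 + 24*z + 21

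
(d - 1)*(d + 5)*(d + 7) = d^3 + 11*d^2 + 23*d - 35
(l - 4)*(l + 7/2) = l^2 - l/2 - 14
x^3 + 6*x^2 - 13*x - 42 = (x - 3)*(x + 2)*(x + 7)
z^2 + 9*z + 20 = (z + 4)*(z + 5)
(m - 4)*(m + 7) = m^2 + 3*m - 28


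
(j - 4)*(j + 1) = j^2 - 3*j - 4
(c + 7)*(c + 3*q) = c^2 + 3*c*q + 7*c + 21*q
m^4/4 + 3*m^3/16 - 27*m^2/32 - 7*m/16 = m*(m/4 + 1/2)*(m - 7/4)*(m + 1/2)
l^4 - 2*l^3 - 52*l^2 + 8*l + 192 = (l - 8)*(l - 2)*(l + 2)*(l + 6)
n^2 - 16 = (n - 4)*(n + 4)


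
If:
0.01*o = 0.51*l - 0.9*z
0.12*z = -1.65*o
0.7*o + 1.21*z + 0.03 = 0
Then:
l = -0.05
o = 0.00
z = -0.03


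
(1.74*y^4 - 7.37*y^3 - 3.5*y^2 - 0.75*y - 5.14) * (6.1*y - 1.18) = 10.614*y^5 - 47.0102*y^4 - 12.6534*y^3 - 0.444999999999999*y^2 - 30.469*y + 6.0652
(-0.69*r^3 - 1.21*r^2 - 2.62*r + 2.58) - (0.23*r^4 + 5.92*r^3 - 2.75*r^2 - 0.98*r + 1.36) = -0.23*r^4 - 6.61*r^3 + 1.54*r^2 - 1.64*r + 1.22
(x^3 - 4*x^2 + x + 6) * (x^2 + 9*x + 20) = x^5 + 5*x^4 - 15*x^3 - 65*x^2 + 74*x + 120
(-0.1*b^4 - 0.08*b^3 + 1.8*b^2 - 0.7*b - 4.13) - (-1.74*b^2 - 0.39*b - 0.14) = -0.1*b^4 - 0.08*b^3 + 3.54*b^2 - 0.31*b - 3.99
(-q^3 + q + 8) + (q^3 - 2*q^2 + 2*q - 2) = -2*q^2 + 3*q + 6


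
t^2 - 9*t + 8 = (t - 8)*(t - 1)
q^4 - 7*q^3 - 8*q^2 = q^2*(q - 8)*(q + 1)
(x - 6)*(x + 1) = x^2 - 5*x - 6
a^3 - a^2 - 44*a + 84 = (a - 6)*(a - 2)*(a + 7)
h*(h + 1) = h^2 + h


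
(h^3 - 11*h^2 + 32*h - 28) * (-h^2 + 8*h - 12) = -h^5 + 19*h^4 - 132*h^3 + 416*h^2 - 608*h + 336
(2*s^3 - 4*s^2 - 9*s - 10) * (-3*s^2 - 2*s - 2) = -6*s^5 + 8*s^4 + 31*s^3 + 56*s^2 + 38*s + 20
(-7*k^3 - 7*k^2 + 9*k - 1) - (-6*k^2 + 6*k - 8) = -7*k^3 - k^2 + 3*k + 7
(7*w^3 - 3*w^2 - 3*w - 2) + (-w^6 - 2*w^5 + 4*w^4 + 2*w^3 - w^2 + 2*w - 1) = -w^6 - 2*w^5 + 4*w^4 + 9*w^3 - 4*w^2 - w - 3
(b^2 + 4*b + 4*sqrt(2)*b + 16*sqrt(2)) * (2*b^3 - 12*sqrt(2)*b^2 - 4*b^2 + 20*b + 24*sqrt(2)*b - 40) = 2*b^5 - 4*sqrt(2)*b^4 + 4*b^4 - 92*b^3 - 8*sqrt(2)*b^3 - 152*b^2 + 112*sqrt(2)*b^2 + 160*sqrt(2)*b + 608*b - 640*sqrt(2)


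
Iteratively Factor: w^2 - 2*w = (w)*(w - 2)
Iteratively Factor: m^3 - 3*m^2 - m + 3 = (m - 3)*(m^2 - 1) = (m - 3)*(m - 1)*(m + 1)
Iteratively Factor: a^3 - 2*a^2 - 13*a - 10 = (a + 1)*(a^2 - 3*a - 10) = (a + 1)*(a + 2)*(a - 5)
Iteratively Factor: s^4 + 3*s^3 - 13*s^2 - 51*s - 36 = (s + 3)*(s^3 - 13*s - 12) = (s - 4)*(s + 3)*(s^2 + 4*s + 3) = (s - 4)*(s + 1)*(s + 3)*(s + 3)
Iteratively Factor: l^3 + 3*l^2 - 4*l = (l - 1)*(l^2 + 4*l) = l*(l - 1)*(l + 4)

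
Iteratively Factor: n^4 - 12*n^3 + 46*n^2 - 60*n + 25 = (n - 1)*(n^3 - 11*n^2 + 35*n - 25) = (n - 1)^2*(n^2 - 10*n + 25) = (n - 5)*(n - 1)^2*(n - 5)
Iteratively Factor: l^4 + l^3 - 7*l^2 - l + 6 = (l - 2)*(l^3 + 3*l^2 - l - 3) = (l - 2)*(l + 1)*(l^2 + 2*l - 3) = (l - 2)*(l - 1)*(l + 1)*(l + 3)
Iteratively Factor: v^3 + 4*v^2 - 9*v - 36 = (v - 3)*(v^2 + 7*v + 12) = (v - 3)*(v + 4)*(v + 3)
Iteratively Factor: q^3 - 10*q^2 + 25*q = (q - 5)*(q^2 - 5*q) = q*(q - 5)*(q - 5)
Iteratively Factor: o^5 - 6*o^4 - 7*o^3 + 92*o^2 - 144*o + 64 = (o + 4)*(o^4 - 10*o^3 + 33*o^2 - 40*o + 16) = (o - 4)*(o + 4)*(o^3 - 6*o^2 + 9*o - 4) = (o - 4)^2*(o + 4)*(o^2 - 2*o + 1) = (o - 4)^2*(o - 1)*(o + 4)*(o - 1)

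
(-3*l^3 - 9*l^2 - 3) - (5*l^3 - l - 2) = -8*l^3 - 9*l^2 + l - 1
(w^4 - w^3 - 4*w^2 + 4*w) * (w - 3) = w^5 - 4*w^4 - w^3 + 16*w^2 - 12*w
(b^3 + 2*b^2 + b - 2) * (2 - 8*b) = -8*b^4 - 14*b^3 - 4*b^2 + 18*b - 4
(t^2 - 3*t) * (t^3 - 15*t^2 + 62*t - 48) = t^5 - 18*t^4 + 107*t^3 - 234*t^2 + 144*t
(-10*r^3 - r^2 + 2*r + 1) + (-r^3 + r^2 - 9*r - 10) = -11*r^3 - 7*r - 9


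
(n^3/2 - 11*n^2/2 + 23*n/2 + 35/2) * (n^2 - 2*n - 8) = n^5/2 - 13*n^4/2 + 37*n^3/2 + 77*n^2/2 - 127*n - 140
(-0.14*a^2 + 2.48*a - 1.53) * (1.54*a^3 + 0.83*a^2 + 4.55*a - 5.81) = -0.2156*a^5 + 3.703*a^4 - 0.934800000000001*a^3 + 10.8275*a^2 - 21.3703*a + 8.8893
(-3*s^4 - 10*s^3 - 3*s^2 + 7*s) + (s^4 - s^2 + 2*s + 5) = -2*s^4 - 10*s^3 - 4*s^2 + 9*s + 5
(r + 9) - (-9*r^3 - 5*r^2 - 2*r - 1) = 9*r^3 + 5*r^2 + 3*r + 10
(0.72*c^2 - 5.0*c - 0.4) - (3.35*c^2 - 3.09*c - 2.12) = -2.63*c^2 - 1.91*c + 1.72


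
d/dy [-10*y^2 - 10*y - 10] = -20*y - 10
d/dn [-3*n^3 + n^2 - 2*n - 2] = -9*n^2 + 2*n - 2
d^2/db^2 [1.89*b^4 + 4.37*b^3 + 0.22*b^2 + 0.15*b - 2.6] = 22.68*b^2 + 26.22*b + 0.44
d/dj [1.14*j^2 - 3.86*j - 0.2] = 2.28*j - 3.86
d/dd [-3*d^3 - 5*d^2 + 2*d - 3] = -9*d^2 - 10*d + 2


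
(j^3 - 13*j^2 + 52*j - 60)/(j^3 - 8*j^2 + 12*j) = (j - 5)/j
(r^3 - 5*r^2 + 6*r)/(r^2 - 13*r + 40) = r*(r^2 - 5*r + 6)/(r^2 - 13*r + 40)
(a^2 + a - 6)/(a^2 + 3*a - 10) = (a + 3)/(a + 5)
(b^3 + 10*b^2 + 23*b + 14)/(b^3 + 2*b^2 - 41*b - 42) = (b + 2)/(b - 6)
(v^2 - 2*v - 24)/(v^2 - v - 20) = (v - 6)/(v - 5)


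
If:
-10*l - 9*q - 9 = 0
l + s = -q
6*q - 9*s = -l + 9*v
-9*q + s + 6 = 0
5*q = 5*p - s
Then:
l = -144/91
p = 12/13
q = 69/91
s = 75/91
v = -45/91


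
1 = 1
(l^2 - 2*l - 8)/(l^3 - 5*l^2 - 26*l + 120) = (l + 2)/(l^2 - l - 30)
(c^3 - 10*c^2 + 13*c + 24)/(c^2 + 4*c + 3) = (c^2 - 11*c + 24)/(c + 3)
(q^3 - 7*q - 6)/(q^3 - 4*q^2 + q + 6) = (q + 2)/(q - 2)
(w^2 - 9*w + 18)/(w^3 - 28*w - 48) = (w - 3)/(w^2 + 6*w + 8)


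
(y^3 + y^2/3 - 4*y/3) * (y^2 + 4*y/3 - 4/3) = y^5 + 5*y^4/3 - 20*y^3/9 - 20*y^2/9 + 16*y/9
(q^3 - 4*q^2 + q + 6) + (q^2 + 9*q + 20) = q^3 - 3*q^2 + 10*q + 26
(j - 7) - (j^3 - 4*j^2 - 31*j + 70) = -j^3 + 4*j^2 + 32*j - 77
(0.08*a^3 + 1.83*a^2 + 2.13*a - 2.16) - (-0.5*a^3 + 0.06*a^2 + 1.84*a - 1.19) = 0.58*a^3 + 1.77*a^2 + 0.29*a - 0.97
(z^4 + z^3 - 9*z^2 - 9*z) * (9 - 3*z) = -3*z^5 + 6*z^4 + 36*z^3 - 54*z^2 - 81*z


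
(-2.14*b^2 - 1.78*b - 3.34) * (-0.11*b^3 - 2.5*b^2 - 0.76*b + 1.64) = 0.2354*b^5 + 5.5458*b^4 + 6.4438*b^3 + 6.1932*b^2 - 0.3808*b - 5.4776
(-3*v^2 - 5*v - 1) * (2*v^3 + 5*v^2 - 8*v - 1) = -6*v^5 - 25*v^4 - 3*v^3 + 38*v^2 + 13*v + 1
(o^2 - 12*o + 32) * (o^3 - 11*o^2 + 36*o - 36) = o^5 - 23*o^4 + 200*o^3 - 820*o^2 + 1584*o - 1152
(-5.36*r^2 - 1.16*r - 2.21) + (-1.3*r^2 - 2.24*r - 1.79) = -6.66*r^2 - 3.4*r - 4.0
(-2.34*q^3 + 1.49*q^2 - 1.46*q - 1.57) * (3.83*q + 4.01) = -8.9622*q^4 - 3.6767*q^3 + 0.3831*q^2 - 11.8677*q - 6.2957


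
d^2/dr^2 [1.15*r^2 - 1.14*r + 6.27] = 2.30000000000000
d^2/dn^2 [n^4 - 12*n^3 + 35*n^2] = 12*n^2 - 72*n + 70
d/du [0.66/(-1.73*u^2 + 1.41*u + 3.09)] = (2.2836*u - 0.9306)/(-1.73*u^2 + 1.41*u + 3.09)^2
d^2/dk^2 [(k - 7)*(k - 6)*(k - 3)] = 6*k - 32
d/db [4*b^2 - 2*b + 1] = 8*b - 2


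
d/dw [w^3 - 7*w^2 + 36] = w*(3*w - 14)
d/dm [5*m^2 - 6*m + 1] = 10*m - 6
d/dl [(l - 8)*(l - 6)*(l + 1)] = 3*l^2 - 26*l + 34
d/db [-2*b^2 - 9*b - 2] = -4*b - 9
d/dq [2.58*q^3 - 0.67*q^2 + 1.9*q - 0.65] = 7.74*q^2 - 1.34*q + 1.9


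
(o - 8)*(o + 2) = o^2 - 6*o - 16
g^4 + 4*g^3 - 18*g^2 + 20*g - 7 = (g - 1)^3*(g + 7)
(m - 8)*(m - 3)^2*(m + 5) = m^4 - 9*m^3 - 13*m^2 + 213*m - 360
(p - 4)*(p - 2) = p^2 - 6*p + 8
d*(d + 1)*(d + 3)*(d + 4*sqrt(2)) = d^4 + 4*d^3 + 4*sqrt(2)*d^3 + 3*d^2 + 16*sqrt(2)*d^2 + 12*sqrt(2)*d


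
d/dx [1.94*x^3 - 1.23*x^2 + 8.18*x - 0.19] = 5.82*x^2 - 2.46*x + 8.18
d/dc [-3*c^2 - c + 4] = -6*c - 1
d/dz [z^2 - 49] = 2*z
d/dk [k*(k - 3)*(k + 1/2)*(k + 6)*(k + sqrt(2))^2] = 6*k^5 + 10*sqrt(2)*k^4 + 35*k^4/2 - 58*k^3 + 28*sqrt(2)*k^3 - 99*sqrt(2)*k^2 - 6*k^2 - 66*k - 36*sqrt(2)*k - 18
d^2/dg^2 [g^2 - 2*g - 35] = 2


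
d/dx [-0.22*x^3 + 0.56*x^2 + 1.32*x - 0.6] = -0.66*x^2 + 1.12*x + 1.32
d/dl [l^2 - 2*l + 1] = 2*l - 2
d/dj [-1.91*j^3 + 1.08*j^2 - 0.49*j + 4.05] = -5.73*j^2 + 2.16*j - 0.49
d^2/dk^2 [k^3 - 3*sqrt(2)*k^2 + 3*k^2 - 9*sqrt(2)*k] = 6*k - 6*sqrt(2) + 6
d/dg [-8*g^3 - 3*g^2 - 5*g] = -24*g^2 - 6*g - 5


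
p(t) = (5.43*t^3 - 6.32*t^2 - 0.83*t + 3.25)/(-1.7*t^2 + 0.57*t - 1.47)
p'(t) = (3.4*t - 0.57)*(5.43*t^3 - 6.32*t^2 - 0.83*t + 3.25)/(-1.7*t^2 + 0.57*t - 1.47)^2 + (16.29*t^2 - 12.64*t - 0.83)/(-1.7*t^2 + 0.57*t - 1.47)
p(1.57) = -1.55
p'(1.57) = -2.54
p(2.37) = -3.94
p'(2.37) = -3.23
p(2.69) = -4.98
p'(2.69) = -3.29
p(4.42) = -10.73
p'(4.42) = -3.31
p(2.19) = -3.36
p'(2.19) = -3.16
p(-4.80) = 17.04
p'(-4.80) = -3.40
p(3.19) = -6.64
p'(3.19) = -3.33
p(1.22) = -0.81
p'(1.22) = -1.54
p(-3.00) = 10.70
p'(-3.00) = -3.70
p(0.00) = -2.21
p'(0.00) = -0.29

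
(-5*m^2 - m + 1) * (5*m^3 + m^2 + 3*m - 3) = -25*m^5 - 10*m^4 - 11*m^3 + 13*m^2 + 6*m - 3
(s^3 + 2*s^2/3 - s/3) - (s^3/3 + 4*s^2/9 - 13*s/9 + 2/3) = 2*s^3/3 + 2*s^2/9 + 10*s/9 - 2/3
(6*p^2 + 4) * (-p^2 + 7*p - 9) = -6*p^4 + 42*p^3 - 58*p^2 + 28*p - 36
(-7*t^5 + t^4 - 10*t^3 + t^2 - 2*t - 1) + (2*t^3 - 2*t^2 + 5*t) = -7*t^5 + t^4 - 8*t^3 - t^2 + 3*t - 1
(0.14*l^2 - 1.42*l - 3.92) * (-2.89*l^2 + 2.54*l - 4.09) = -0.4046*l^4 + 4.4594*l^3 + 7.1494*l^2 - 4.149*l + 16.0328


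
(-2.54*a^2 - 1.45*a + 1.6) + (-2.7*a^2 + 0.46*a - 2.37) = -5.24*a^2 - 0.99*a - 0.77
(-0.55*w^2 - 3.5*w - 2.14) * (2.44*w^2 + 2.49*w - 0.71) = -1.342*w^4 - 9.9095*w^3 - 13.5461*w^2 - 2.8436*w + 1.5194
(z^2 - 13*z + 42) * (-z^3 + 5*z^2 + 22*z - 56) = -z^5 + 18*z^4 - 85*z^3 - 132*z^2 + 1652*z - 2352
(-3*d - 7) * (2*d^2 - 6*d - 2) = -6*d^3 + 4*d^2 + 48*d + 14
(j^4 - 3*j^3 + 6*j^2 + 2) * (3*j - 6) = 3*j^5 - 15*j^4 + 36*j^3 - 36*j^2 + 6*j - 12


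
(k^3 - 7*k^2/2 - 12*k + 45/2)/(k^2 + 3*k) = k - 13/2 + 15/(2*k)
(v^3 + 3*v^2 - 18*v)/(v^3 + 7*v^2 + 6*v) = (v - 3)/(v + 1)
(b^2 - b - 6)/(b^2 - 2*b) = (b^2 - b - 6)/(b*(b - 2))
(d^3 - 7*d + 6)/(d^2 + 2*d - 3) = d - 2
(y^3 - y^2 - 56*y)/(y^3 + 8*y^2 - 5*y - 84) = y*(y - 8)/(y^2 + y - 12)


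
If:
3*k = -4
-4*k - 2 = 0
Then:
No Solution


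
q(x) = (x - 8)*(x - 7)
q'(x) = 2*x - 15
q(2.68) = 22.98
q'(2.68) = -9.64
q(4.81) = 6.99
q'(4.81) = -5.38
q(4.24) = 10.38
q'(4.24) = -6.52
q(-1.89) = 87.92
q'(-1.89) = -18.78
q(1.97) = 30.33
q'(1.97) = -11.06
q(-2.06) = 91.14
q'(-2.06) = -19.12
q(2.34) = 26.38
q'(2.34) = -10.32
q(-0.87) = 69.81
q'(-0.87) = -16.74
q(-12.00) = 380.00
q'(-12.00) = -39.00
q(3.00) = 20.00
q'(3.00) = -9.00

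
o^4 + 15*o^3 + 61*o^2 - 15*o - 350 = (o - 2)*(o + 5)^2*(o + 7)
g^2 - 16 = (g - 4)*(g + 4)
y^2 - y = y*(y - 1)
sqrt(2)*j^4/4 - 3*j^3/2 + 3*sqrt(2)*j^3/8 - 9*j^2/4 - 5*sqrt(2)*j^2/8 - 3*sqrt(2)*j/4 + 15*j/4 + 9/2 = (j/2 + 1/2)*(j - 3/2)*(j - 3*sqrt(2))*(sqrt(2)*j/2 + sqrt(2))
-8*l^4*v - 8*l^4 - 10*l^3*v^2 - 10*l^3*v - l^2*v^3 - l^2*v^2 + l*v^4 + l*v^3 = (-4*l + v)*(l + v)*(2*l + v)*(l*v + l)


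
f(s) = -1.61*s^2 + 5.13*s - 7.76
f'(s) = 5.13 - 3.22*s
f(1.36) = -3.76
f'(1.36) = 0.75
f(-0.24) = -9.08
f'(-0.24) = 5.90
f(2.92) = -6.51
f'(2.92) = -4.27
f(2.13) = -4.14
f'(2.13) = -1.73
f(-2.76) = -34.18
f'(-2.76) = 14.02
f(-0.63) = -11.63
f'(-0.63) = 7.16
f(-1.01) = -14.58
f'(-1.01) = 8.38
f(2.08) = -4.06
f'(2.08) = -1.57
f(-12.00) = -301.16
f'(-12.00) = 43.77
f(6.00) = -34.94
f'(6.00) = -14.19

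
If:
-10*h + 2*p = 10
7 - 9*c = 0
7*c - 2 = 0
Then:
No Solution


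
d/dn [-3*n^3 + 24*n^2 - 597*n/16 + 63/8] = -9*n^2 + 48*n - 597/16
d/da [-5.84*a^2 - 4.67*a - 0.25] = -11.68*a - 4.67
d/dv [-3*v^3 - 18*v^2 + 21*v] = -9*v^2 - 36*v + 21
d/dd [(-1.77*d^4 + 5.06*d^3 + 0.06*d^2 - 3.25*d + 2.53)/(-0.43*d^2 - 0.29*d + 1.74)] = (1.5222*d^5 - 0.6359*d^4 - 15.254*d^3 + 24.9983*d^2 + 2.3846*d - 4.9213)/(0.1849*d^4 + 0.2494*d^3 - 1.4123*d^2 - 1.0092*d + 3.0276)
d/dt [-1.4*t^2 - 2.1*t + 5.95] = -2.8*t - 2.1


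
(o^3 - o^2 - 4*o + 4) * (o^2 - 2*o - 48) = o^5 - 3*o^4 - 50*o^3 + 60*o^2 + 184*o - 192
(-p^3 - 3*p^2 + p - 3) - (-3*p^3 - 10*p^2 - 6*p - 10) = 2*p^3 + 7*p^2 + 7*p + 7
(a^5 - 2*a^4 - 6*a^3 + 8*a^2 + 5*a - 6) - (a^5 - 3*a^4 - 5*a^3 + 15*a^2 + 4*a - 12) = a^4 - a^3 - 7*a^2 + a + 6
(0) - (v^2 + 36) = -v^2 - 36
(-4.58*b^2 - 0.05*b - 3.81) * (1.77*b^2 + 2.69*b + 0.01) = -8.1066*b^4 - 12.4087*b^3 - 6.924*b^2 - 10.2494*b - 0.0381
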